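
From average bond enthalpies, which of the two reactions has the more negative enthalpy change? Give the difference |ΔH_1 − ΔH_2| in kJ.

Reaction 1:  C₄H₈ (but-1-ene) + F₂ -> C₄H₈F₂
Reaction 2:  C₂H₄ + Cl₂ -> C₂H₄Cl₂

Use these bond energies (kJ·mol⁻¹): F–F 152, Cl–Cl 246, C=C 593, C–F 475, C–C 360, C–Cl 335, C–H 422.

Reaction 1:
  Bonds broken (reactants):
    C–C: 2 × 360 = 720
    C–H: 8 × 422 = 3376
    C=C: 1 × 593 = 593
    F–F: 1 × 152 = 152
    Σ(broken) = 4841 kJ
  Bonds formed (products):
    C–C: 3 × 360 = 1080
    C–F: 2 × 475 = 950
    C–H: 8 × 422 = 3376
    Σ(formed) = 5406 kJ
  ΔH_1 = 4841 − 5406 = −565 kJ
Reaction 2:
  Bonds broken (reactants):
    C–H: 4 × 422 = 1688
    C=C: 1 × 593 = 593
    Cl–Cl: 1 × 246 = 246
    Σ(broken) = 2527 kJ
  Bonds formed (products):
    C–C: 1 × 360 = 360
    C–Cl: 2 × 335 = 670
    C–H: 4 × 422 = 1688
    Σ(formed) = 2718 kJ
  ΔH_2 = 2527 − 2718 = −191 kJ
ΔH_1 − ΔH_2 = −374 kJ, so reaction 1 has the more negative ΔH; |ΔH_1 − ΔH_2| = 374 kJ.

Reaction 1, by 374 kJ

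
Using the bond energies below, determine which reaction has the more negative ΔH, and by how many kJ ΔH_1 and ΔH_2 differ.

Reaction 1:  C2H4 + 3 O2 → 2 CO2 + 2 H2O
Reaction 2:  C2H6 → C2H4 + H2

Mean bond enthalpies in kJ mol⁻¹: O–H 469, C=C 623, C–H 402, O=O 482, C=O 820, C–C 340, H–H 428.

Reaction 1:
  Bonds broken (reactants):
    C–H: 4 × 402 = 1608
    C=C: 1 × 623 = 623
    O=O: 3 × 482 = 1446
    Σ(broken) = 3677 kJ
  Bonds formed (products):
    C=O: 4 × 820 = 3280
    O–H: 4 × 469 = 1876
    Σ(formed) = 5156 kJ
  ΔH_1 = 3677 − 5156 = −1479 kJ
Reaction 2:
  Bonds broken (reactants):
    C–C: 1 × 340 = 340
    C–H: 6 × 402 = 2412
    Σ(broken) = 2752 kJ
  Bonds formed (products):
    C–H: 4 × 402 = 1608
    C=C: 1 × 623 = 623
    H–H: 1 × 428 = 428
    Σ(formed) = 2659 kJ
  ΔH_2 = 2752 − 2659 = +93 kJ
ΔH_1 − ΔH_2 = −1572 kJ, so reaction 1 has the more negative ΔH; |ΔH_1 − ΔH_2| = 1572 kJ.

Reaction 1, by 1572 kJ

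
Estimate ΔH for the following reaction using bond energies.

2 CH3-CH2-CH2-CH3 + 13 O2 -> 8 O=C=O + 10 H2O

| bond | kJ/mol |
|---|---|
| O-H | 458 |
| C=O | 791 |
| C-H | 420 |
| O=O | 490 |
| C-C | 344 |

ΔH ≈ −4982 kJ

Bonds broken (reactants):
  C-C: 6 × 344 = 2064
  C-H: 20 × 420 = 8400
  O=O: 13 × 490 = 6370
  Σ(broken) = 16834 kJ
Bonds formed (products):
  C=O: 16 × 791 = 12656
  O-H: 20 × 458 = 9160
  Σ(formed) = 21816 kJ
ΔH = Σ(broken) − Σ(formed) = 16834 − 21816 = −4982 kJ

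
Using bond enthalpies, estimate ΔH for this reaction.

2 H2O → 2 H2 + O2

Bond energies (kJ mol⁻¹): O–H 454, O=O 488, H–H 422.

ΔH ≈ +484 kJ

Bonds broken (reactants):
  O–H: 4 × 454 = 1816
  Σ(broken) = 1816 kJ
Bonds formed (products):
  H–H: 2 × 422 = 844
  O=O: 1 × 488 = 488
  Σ(formed) = 1332 kJ
ΔH = Σ(broken) − Σ(formed) = 1816 − 1332 = +484 kJ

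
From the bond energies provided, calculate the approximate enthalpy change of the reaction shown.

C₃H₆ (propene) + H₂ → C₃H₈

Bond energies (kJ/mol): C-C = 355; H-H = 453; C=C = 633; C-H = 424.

ΔH ≈ −117 kJ

Bonds broken (reactants):
  C-C: 1 × 355 = 355
  C-H: 6 × 424 = 2544
  C=C: 1 × 633 = 633
  H-H: 1 × 453 = 453
  Σ(broken) = 3985 kJ
Bonds formed (products):
  C-C: 2 × 355 = 710
  C-H: 8 × 424 = 3392
  Σ(formed) = 4102 kJ
ΔH = Σ(broken) − Σ(formed) = 3985 − 4102 = −117 kJ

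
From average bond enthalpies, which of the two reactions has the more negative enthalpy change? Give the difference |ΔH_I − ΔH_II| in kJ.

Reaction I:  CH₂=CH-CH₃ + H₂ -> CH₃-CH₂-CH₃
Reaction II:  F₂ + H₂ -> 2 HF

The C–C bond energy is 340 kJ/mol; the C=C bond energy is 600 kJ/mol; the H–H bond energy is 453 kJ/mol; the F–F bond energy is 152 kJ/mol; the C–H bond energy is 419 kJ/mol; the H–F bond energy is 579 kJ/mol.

Reaction I:
  Bonds broken (reactants):
    C–C: 1 × 340 = 340
    C–H: 6 × 419 = 2514
    C=C: 1 × 600 = 600
    H–H: 1 × 453 = 453
    Σ(broken) = 3907 kJ
  Bonds formed (products):
    C–C: 2 × 340 = 680
    C–H: 8 × 419 = 3352
    Σ(formed) = 4032 kJ
  ΔH_I = 3907 − 4032 = −125 kJ
Reaction II:
  Bonds broken (reactants):
    F–F: 1 × 152 = 152
    H–H: 1 × 453 = 453
    Σ(broken) = 605 kJ
  Bonds formed (products):
    H–F: 2 × 579 = 1158
    Σ(formed) = 1158 kJ
  ΔH_II = 605 − 1158 = −553 kJ
ΔH_I − ΔH_II = +428 kJ, so reaction II has the more negative ΔH; |ΔH_I − ΔH_II| = 428 kJ.

Reaction II, by 428 kJ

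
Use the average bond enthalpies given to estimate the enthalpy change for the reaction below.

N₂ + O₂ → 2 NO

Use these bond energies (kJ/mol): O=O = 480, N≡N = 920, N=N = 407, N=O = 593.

ΔH ≈ +214 kJ

Bonds broken (reactants):
  N≡N: 1 × 920 = 920
  O=O: 1 × 480 = 480
  Σ(broken) = 1400 kJ
Bonds formed (products):
  N=O: 2 × 593 = 1186
  Σ(formed) = 1186 kJ
ΔH = Σ(broken) − Σ(formed) = 1400 − 1186 = +214 kJ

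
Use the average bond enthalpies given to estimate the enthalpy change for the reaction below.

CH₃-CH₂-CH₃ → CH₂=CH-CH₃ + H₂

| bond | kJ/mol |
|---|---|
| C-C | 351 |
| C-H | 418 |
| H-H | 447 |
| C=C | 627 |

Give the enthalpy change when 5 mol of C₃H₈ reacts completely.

Bonds broken (reactants):
  C-C: 2 × 351 = 702
  C-H: 8 × 418 = 3344
  Σ(broken) = 4046 kJ
Bonds formed (products):
  C-C: 1 × 351 = 351
  C-H: 6 × 418 = 2508
  C=C: 1 × 627 = 627
  H-H: 1 × 447 = 447
  Σ(formed) = 3933 kJ
ΔH = Σ(broken) − Σ(formed) = 4046 − 3933 = +113 kJ
For 5× the reaction as written: 5 × (+113) = +565 kJ

ΔH = +565 kJ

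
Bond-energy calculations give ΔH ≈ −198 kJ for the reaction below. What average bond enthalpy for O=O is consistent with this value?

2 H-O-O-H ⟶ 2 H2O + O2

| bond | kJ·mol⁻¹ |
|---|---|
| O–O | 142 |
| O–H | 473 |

D(O=O) ≈ 482 kJ/mol

Let D be the O=O bond energy.
Σ(broken) = 4×473 + 2×142 = 2176
Σ(formed) = 4×473 + 1×D = 1892 + D
ΔH = Σ(broken) − Σ(formed) = (2176) − (1892 + D) = +284 − D
Setting this equal to −198 kJ gives D = 482 kJ/mol.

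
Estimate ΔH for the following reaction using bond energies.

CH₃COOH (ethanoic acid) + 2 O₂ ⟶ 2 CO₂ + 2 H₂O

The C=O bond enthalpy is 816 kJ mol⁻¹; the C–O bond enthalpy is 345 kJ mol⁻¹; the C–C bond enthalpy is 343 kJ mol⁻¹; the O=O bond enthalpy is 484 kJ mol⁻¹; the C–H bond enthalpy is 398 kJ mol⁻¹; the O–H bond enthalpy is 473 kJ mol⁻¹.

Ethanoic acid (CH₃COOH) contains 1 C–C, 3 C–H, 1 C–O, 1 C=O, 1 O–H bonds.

Bonds broken (reactants):
  C–C: 1 × 343 = 343
  C–H: 3 × 398 = 1194
  C–O: 1 × 345 = 345
  C=O: 1 × 816 = 816
  O–H: 1 × 473 = 473
  O=O: 2 × 484 = 968
  Σ(broken) = 4139 kJ
Bonds formed (products):
  C=O: 4 × 816 = 3264
  O–H: 4 × 473 = 1892
  Σ(formed) = 5156 kJ
ΔH = Σ(broken) − Σ(formed) = 4139 − 5156 = −1017 kJ

ΔH ≈ −1017 kJ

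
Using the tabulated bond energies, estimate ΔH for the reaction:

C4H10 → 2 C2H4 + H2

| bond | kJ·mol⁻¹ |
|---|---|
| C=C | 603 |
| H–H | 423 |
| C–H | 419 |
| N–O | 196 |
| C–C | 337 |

ΔH ≈ +220 kJ

Bonds broken (reactants):
  C–C: 3 × 337 = 1011
  C–H: 10 × 419 = 4190
  Σ(broken) = 5201 kJ
Bonds formed (products):
  C–H: 8 × 419 = 3352
  C=C: 2 × 603 = 1206
  H–H: 1 × 423 = 423
  Σ(formed) = 4981 kJ
ΔH = Σ(broken) − Σ(formed) = 5201 − 4981 = +220 kJ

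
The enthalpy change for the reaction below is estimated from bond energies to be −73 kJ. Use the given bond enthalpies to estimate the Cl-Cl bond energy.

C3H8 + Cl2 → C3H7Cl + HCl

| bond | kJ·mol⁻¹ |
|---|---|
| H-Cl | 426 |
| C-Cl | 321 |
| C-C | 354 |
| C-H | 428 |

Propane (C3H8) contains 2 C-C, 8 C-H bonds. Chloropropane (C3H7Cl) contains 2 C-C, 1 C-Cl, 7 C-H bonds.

Let D be the Cl-Cl bond energy.
Σ(broken) = 2×354 + 8×428 + 1×D = 4132 + D
Σ(formed) = 2×354 + 1×321 + 7×428 + 1×426 = 4451
ΔH = Σ(broken) − Σ(formed) = (4132 + D) − (4451) = −319 + D
Setting this equal to −73 kJ gives D = 246 kJ/mol.

D(Cl-Cl) ≈ 246 kJ/mol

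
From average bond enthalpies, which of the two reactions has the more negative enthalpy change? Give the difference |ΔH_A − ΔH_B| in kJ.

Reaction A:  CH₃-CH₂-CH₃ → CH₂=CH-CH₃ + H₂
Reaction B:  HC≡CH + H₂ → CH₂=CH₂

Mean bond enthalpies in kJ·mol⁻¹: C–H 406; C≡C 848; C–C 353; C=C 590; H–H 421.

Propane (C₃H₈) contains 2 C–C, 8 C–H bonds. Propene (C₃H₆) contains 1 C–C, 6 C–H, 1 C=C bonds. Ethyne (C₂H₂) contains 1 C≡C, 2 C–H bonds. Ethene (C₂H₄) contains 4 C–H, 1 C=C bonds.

Reaction A:
  Bonds broken (reactants):
    C–C: 2 × 353 = 706
    C–H: 8 × 406 = 3248
    Σ(broken) = 3954 kJ
  Bonds formed (products):
    C–C: 1 × 353 = 353
    C–H: 6 × 406 = 2436
    C=C: 1 × 590 = 590
    H–H: 1 × 421 = 421
    Σ(formed) = 3800 kJ
  ΔH_A = 3954 − 3800 = +154 kJ
Reaction B:
  Bonds broken (reactants):
    C≡C: 1 × 848 = 848
    C–H: 2 × 406 = 812
    H–H: 1 × 421 = 421
    Σ(broken) = 2081 kJ
  Bonds formed (products):
    C–H: 4 × 406 = 1624
    C=C: 1 × 590 = 590
    Σ(formed) = 2214 kJ
  ΔH_B = 2081 − 2214 = −133 kJ
ΔH_A − ΔH_B = +287 kJ, so reaction B has the more negative ΔH; |ΔH_A − ΔH_B| = 287 kJ.

Reaction B, by 287 kJ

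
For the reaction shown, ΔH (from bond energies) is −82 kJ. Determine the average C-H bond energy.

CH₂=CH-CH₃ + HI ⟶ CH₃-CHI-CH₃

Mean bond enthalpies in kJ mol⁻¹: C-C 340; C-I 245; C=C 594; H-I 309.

Let D be the C-H bond energy.
Σ(broken) = 1×340 + 6×D + 1×594 + 1×309 = 1243 + 6D
Σ(formed) = 2×340 + 7×D + 1×245 = 925 + 7D
ΔH = Σ(broken) − Σ(formed) = (1243 + 6D) − (925 + 7D) = +318 − D
Setting this equal to −82 kJ gives D = 400 kJ/mol.

D(C-H) ≈ 400 kJ/mol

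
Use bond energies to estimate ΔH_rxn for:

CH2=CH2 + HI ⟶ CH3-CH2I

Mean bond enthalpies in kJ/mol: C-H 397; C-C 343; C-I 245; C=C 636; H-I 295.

Bonds broken (reactants):
  C-H: 4 × 397 = 1588
  C=C: 1 × 636 = 636
  H-I: 1 × 295 = 295
  Σ(broken) = 2519 kJ
Bonds formed (products):
  C-C: 1 × 343 = 343
  C-H: 5 × 397 = 1985
  C-I: 1 × 245 = 245
  Σ(formed) = 2573 kJ
ΔH = Σ(broken) − Σ(formed) = 2519 − 2573 = −54 kJ

ΔH ≈ −54 kJ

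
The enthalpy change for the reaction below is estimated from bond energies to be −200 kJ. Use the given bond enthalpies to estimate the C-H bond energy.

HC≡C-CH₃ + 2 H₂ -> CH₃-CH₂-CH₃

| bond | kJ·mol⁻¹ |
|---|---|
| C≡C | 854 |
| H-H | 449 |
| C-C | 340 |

D(C-H) ≈ 403 kJ/mol

Let D be the C-H bond energy.
Σ(broken) = 1×854 + 1×340 + 4×D + 2×449 = 2092 + 4D
Σ(formed) = 2×340 + 8×D = 680 + 8D
ΔH = Σ(broken) − Σ(formed) = (2092 + 4D) − (680 + 8D) = +1412 − 4D
Setting this equal to −200 kJ gives 4D = 1612, so D = 403 kJ/mol.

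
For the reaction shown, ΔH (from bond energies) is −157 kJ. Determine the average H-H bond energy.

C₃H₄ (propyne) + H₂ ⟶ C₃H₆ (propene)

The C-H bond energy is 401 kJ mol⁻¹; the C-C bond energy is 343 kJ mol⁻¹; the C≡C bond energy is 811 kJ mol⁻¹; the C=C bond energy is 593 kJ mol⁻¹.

D(H-H) ≈ 427 kJ/mol

Let D be the H-H bond energy.
Σ(broken) = 1×811 + 1×343 + 4×401 + 1×D = 2758 + D
Σ(formed) = 1×343 + 6×401 + 1×593 = 3342
ΔH = Σ(broken) − Σ(formed) = (2758 + D) − (3342) = −584 + D
Setting this equal to −157 kJ gives D = 427 kJ/mol.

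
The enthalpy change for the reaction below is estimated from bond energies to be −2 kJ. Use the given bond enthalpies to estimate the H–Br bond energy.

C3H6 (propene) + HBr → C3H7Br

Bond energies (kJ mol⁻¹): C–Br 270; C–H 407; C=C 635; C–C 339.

Let D be the H–Br bond energy.
Σ(broken) = 1×339 + 6×407 + 1×635 + 1×D = 3416 + D
Σ(formed) = 1×270 + 2×339 + 7×407 = 3797
ΔH = Σ(broken) − Σ(formed) = (3416 + D) − (3797) = −381 + D
Setting this equal to −2 kJ gives D = 379 kJ/mol.

D(H–Br) ≈ 379 kJ/mol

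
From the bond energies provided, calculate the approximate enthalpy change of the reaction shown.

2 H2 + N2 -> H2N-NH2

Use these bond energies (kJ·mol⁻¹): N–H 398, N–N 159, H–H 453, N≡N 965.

ΔH ≈ +120 kJ

Bonds broken (reactants):
  H–H: 2 × 453 = 906
  N≡N: 1 × 965 = 965
  Σ(broken) = 1871 kJ
Bonds formed (products):
  N–H: 4 × 398 = 1592
  N–N: 1 × 159 = 159
  Σ(formed) = 1751 kJ
ΔH = Σ(broken) − Σ(formed) = 1871 − 1751 = +120 kJ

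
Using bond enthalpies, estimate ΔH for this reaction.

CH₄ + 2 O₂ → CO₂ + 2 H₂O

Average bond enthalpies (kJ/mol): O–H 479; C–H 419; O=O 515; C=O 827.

ΔH ≈ −864 kJ

Bonds broken (reactants):
  C–H: 4 × 419 = 1676
  O=O: 2 × 515 = 1030
  Σ(broken) = 2706 kJ
Bonds formed (products):
  C=O: 2 × 827 = 1654
  O–H: 4 × 479 = 1916
  Σ(formed) = 3570 kJ
ΔH = Σ(broken) − Σ(formed) = 2706 − 3570 = −864 kJ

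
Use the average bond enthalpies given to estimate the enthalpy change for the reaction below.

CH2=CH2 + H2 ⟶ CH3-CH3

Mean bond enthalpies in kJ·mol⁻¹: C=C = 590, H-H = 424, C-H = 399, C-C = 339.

Bonds broken (reactants):
  C-H: 4 × 399 = 1596
  C=C: 1 × 590 = 590
  H-H: 1 × 424 = 424
  Σ(broken) = 2610 kJ
Bonds formed (products):
  C-C: 1 × 339 = 339
  C-H: 6 × 399 = 2394
  Σ(formed) = 2733 kJ
ΔH = Σ(broken) − Σ(formed) = 2610 − 2733 = −123 kJ

ΔH ≈ −123 kJ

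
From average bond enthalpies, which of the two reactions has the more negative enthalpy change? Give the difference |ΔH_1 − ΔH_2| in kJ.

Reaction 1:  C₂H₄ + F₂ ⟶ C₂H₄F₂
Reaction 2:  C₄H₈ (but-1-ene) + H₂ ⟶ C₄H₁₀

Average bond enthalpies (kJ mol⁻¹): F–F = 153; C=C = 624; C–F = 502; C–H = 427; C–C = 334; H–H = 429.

Reaction 1, by 426 kJ

Reaction 1:
  Bonds broken (reactants):
    C–H: 4 × 427 = 1708
    C=C: 1 × 624 = 624
    F–F: 1 × 153 = 153
    Σ(broken) = 2485 kJ
  Bonds formed (products):
    C–C: 1 × 334 = 334
    C–F: 2 × 502 = 1004
    C–H: 4 × 427 = 1708
    Σ(formed) = 3046 kJ
  ΔH_1 = 2485 − 3046 = −561 kJ
Reaction 2:
  Bonds broken (reactants):
    C–C: 2 × 334 = 668
    C–H: 8 × 427 = 3416
    C=C: 1 × 624 = 624
    H–H: 1 × 429 = 429
    Σ(broken) = 5137 kJ
  Bonds formed (products):
    C–C: 3 × 334 = 1002
    C–H: 10 × 427 = 4270
    Σ(formed) = 5272 kJ
  ΔH_2 = 5137 − 5272 = −135 kJ
ΔH_1 − ΔH_2 = −426 kJ, so reaction 1 has the more negative ΔH; |ΔH_1 − ΔH_2| = 426 kJ.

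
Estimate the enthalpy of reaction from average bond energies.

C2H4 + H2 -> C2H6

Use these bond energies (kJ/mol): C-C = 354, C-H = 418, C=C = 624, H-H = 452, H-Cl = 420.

ΔH ≈ −114 kJ

Bonds broken (reactants):
  C-H: 4 × 418 = 1672
  C=C: 1 × 624 = 624
  H-H: 1 × 452 = 452
  Σ(broken) = 2748 kJ
Bonds formed (products):
  C-C: 1 × 354 = 354
  C-H: 6 × 418 = 2508
  Σ(formed) = 2862 kJ
ΔH = Σ(broken) − Σ(formed) = 2748 − 2862 = −114 kJ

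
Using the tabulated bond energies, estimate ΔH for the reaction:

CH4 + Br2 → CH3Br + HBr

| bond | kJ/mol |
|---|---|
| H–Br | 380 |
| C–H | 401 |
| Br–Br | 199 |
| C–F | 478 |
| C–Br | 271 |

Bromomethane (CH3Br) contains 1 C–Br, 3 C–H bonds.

Bonds broken (reactants):
  Br–Br: 1 × 199 = 199
  C–H: 4 × 401 = 1604
  Σ(broken) = 1803 kJ
Bonds formed (products):
  C–Br: 1 × 271 = 271
  C–H: 3 × 401 = 1203
  H–Br: 1 × 380 = 380
  Σ(formed) = 1854 kJ
ΔH = Σ(broken) − Σ(formed) = 1803 − 1854 = −51 kJ

ΔH ≈ −51 kJ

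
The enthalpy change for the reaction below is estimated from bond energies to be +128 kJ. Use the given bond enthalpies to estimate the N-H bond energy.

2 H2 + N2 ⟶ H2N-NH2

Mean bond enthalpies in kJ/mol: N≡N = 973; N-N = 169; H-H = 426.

D(N-H) ≈ 382 kJ/mol

Let D be the N-H bond energy.
Σ(broken) = 2×426 + 1×973 = 1825
Σ(formed) = 4×D + 1×169 = 169 + 4D
ΔH = Σ(broken) − Σ(formed) = (1825) − (169 + 4D) = +1656 − 4D
Setting this equal to +128 kJ gives 4D = 1528, so D = 382 kJ/mol.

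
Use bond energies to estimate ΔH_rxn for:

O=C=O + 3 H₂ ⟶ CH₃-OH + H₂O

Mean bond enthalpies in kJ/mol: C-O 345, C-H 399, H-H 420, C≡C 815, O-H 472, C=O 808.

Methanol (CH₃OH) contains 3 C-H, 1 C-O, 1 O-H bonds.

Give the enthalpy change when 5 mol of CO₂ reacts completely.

ΔH = −410 kJ

Bonds broken (reactants):
  C=O: 2 × 808 = 1616
  H-H: 3 × 420 = 1260
  Σ(broken) = 2876 kJ
Bonds formed (products):
  C-H: 3 × 399 = 1197
  C-O: 1 × 345 = 345
  O-H: 3 × 472 = 1416
  Σ(formed) = 2958 kJ
ΔH = Σ(broken) − Σ(formed) = 2876 − 2958 = −82 kJ
For 5× the reaction as written: 5 × (−82) = −410 kJ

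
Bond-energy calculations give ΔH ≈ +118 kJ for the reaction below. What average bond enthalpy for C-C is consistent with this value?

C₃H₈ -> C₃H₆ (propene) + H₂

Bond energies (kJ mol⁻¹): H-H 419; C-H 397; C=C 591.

D(C-C) ≈ 334 kJ/mol

Let D be the C-C bond energy.
Σ(broken) = 2×D + 8×397 = 3176 + 2D
Σ(formed) = 1×D + 6×397 + 1×591 + 1×419 = 3392 + D
ΔH = Σ(broken) − Σ(formed) = (3176 + 2D) − (3392 + D) = −216 + D
Setting this equal to +118 kJ gives D = 334 kJ/mol.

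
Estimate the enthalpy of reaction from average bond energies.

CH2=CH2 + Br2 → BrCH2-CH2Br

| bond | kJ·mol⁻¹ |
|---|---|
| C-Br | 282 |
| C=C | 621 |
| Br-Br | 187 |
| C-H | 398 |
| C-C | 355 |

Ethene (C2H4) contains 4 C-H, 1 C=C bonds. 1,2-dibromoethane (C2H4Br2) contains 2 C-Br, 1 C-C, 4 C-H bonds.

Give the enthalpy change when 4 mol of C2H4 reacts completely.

Bonds broken (reactants):
  Br-Br: 1 × 187 = 187
  C-H: 4 × 398 = 1592
  C=C: 1 × 621 = 621
  Σ(broken) = 2400 kJ
Bonds formed (products):
  C-Br: 2 × 282 = 564
  C-C: 1 × 355 = 355
  C-H: 4 × 398 = 1592
  Σ(formed) = 2511 kJ
ΔH = Σ(broken) − Σ(formed) = 2400 − 2511 = −111 kJ
For 4× the reaction as written: 4 × (−111) = −444 kJ

ΔH = −444 kJ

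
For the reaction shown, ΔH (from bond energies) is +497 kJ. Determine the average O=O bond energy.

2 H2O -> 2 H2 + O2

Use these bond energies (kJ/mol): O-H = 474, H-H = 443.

Let D be the O=O bond energy.
Σ(broken) = 4×474 = 1896
Σ(formed) = 2×443 + 1×D = 886 + D
ΔH = Σ(broken) − Σ(formed) = (1896) − (886 + D) = +1010 − D
Setting this equal to +497 kJ gives D = 513 kJ/mol.

D(O=O) ≈ 513 kJ/mol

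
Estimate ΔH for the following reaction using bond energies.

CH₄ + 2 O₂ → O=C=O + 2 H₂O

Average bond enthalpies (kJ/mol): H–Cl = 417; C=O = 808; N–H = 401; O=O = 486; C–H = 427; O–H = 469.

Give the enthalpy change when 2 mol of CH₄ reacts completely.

ΔH = −1624 kJ

Bonds broken (reactants):
  C–H: 4 × 427 = 1708
  O=O: 2 × 486 = 972
  Σ(broken) = 2680 kJ
Bonds formed (products):
  C=O: 2 × 808 = 1616
  O–H: 4 × 469 = 1876
  Σ(formed) = 3492 kJ
ΔH = Σ(broken) − Σ(formed) = 2680 − 3492 = −812 kJ
For 2× the reaction as written: 2 × (−812) = −1624 kJ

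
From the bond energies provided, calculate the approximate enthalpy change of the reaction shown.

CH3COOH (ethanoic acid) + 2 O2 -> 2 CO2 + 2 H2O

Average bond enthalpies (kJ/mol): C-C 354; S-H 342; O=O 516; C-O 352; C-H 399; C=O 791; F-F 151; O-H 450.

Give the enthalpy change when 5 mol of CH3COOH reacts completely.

Bonds broken (reactants):
  C-C: 1 × 354 = 354
  C-H: 3 × 399 = 1197
  C-O: 1 × 352 = 352
  C=O: 1 × 791 = 791
  O-H: 1 × 450 = 450
  O=O: 2 × 516 = 1032
  Σ(broken) = 4176 kJ
Bonds formed (products):
  C=O: 4 × 791 = 3164
  O-H: 4 × 450 = 1800
  Σ(formed) = 4964 kJ
ΔH = Σ(broken) − Σ(formed) = 4176 − 4964 = −788 kJ
For 5× the reaction as written: 5 × (−788) = −3940 kJ

ΔH = −3940 kJ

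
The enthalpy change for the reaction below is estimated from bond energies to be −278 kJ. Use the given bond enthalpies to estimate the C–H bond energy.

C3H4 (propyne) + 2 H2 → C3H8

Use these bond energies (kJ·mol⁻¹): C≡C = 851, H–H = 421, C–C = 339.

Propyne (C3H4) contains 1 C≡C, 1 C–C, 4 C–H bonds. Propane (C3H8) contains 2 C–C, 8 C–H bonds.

Let D be the C–H bond energy.
Σ(broken) = 1×851 + 1×339 + 4×D + 2×421 = 2032 + 4D
Σ(formed) = 2×339 + 8×D = 678 + 8D
ΔH = Σ(broken) − Σ(formed) = (2032 + 4D) − (678 + 8D) = +1354 − 4D
Setting this equal to −278 kJ gives 4D = 1632, so D = 408 kJ/mol.

D(C–H) ≈ 408 kJ/mol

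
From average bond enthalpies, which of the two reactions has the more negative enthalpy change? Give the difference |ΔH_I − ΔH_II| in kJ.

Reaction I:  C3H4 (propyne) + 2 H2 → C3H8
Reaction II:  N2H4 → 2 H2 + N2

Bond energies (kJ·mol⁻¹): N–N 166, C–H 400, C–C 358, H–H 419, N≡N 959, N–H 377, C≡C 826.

Reaction I, by 171 kJ

Reaction I:
  Bonds broken (reactants):
    C≡C: 1 × 826 = 826
    C–C: 1 × 358 = 358
    C–H: 4 × 400 = 1600
    H–H: 2 × 419 = 838
    Σ(broken) = 3622 kJ
  Bonds formed (products):
    C–C: 2 × 358 = 716
    C–H: 8 × 400 = 3200
    Σ(formed) = 3916 kJ
  ΔH_I = 3622 − 3916 = −294 kJ
Reaction II:
  Bonds broken (reactants):
    N–H: 4 × 377 = 1508
    N–N: 1 × 166 = 166
    Σ(broken) = 1674 kJ
  Bonds formed (products):
    H–H: 2 × 419 = 838
    N≡N: 1 × 959 = 959
    Σ(formed) = 1797 kJ
  ΔH_II = 1674 − 1797 = −123 kJ
ΔH_I − ΔH_II = −171 kJ, so reaction I has the more negative ΔH; |ΔH_I − ΔH_II| = 171 kJ.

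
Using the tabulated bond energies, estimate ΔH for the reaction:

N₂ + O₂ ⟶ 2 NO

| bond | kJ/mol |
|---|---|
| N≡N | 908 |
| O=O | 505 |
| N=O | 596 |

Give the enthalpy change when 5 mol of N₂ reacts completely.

Bonds broken (reactants):
  N≡N: 1 × 908 = 908
  O=O: 1 × 505 = 505
  Σ(broken) = 1413 kJ
Bonds formed (products):
  N=O: 2 × 596 = 1192
  Σ(formed) = 1192 kJ
ΔH = Σ(broken) − Σ(formed) = 1413 − 1192 = +221 kJ
For 5× the reaction as written: 5 × (+221) = +1105 kJ

ΔH = +1105 kJ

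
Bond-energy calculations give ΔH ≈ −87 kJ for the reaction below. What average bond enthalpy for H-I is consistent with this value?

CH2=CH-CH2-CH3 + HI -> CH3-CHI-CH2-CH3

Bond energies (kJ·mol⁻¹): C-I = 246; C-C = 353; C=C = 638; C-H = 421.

D(H-I) ≈ 295 kJ/mol

Let D be the H-I bond energy.
Σ(broken) = 2×353 + 8×421 + 1×638 + 1×D = 4712 + D
Σ(formed) = 3×353 + 9×421 + 1×246 = 5094
ΔH = Σ(broken) − Σ(formed) = (4712 + D) − (5094) = −382 + D
Setting this equal to −87 kJ gives D = 295 kJ/mol.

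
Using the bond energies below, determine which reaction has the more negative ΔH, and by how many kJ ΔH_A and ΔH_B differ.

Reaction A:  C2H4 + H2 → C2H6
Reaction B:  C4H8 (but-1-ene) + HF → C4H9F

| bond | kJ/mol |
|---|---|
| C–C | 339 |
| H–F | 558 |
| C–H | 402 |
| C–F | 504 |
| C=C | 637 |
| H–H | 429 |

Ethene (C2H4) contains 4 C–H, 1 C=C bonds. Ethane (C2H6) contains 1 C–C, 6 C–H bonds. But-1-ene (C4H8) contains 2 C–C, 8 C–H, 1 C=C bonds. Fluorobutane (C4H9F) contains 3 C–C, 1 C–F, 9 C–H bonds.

Reaction A:
  Bonds broken (reactants):
    C–H: 4 × 402 = 1608
    C=C: 1 × 637 = 637
    H–H: 1 × 429 = 429
    Σ(broken) = 2674 kJ
  Bonds formed (products):
    C–C: 1 × 339 = 339
    C–H: 6 × 402 = 2412
    Σ(formed) = 2751 kJ
  ΔH_A = 2674 − 2751 = −77 kJ
Reaction B:
  Bonds broken (reactants):
    C–C: 2 × 339 = 678
    C–H: 8 × 402 = 3216
    C=C: 1 × 637 = 637
    H–F: 1 × 558 = 558
    Σ(broken) = 5089 kJ
  Bonds formed (products):
    C–C: 3 × 339 = 1017
    C–F: 1 × 504 = 504
    C–H: 9 × 402 = 3618
    Σ(formed) = 5139 kJ
  ΔH_B = 5089 − 5139 = −50 kJ
ΔH_A − ΔH_B = −27 kJ, so reaction A has the more negative ΔH; |ΔH_A − ΔH_B| = 27 kJ.

Reaction A, by 27 kJ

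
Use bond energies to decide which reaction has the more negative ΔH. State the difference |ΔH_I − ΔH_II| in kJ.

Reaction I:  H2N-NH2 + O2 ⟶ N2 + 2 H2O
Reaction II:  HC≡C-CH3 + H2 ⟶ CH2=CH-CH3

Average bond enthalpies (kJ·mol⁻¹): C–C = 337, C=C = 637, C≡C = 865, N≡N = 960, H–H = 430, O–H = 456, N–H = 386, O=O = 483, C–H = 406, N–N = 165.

Reaction I:
  Bonds broken (reactants):
    N–H: 4 × 386 = 1544
    N–N: 1 × 165 = 165
    O=O: 1 × 483 = 483
    Σ(broken) = 2192 kJ
  Bonds formed (products):
    N≡N: 1 × 960 = 960
    O–H: 4 × 456 = 1824
    Σ(formed) = 2784 kJ
  ΔH_I = 2192 − 2784 = −592 kJ
Reaction II:
  Bonds broken (reactants):
    C≡C: 1 × 865 = 865
    C–C: 1 × 337 = 337
    C–H: 4 × 406 = 1624
    H–H: 1 × 430 = 430
    Σ(broken) = 3256 kJ
  Bonds formed (products):
    C–C: 1 × 337 = 337
    C–H: 6 × 406 = 2436
    C=C: 1 × 637 = 637
    Σ(formed) = 3410 kJ
  ΔH_II = 3256 − 3410 = −154 kJ
ΔH_I − ΔH_II = −438 kJ, so reaction I has the more negative ΔH; |ΔH_I − ΔH_II| = 438 kJ.

Reaction I, by 438 kJ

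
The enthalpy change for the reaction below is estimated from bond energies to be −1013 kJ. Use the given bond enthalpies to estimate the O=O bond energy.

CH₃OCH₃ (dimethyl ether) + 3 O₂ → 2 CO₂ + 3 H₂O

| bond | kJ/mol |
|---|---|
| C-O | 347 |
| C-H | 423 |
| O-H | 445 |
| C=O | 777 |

D(O=O) ≈ 511 kJ/mol

Let D be the O=O bond energy.
Σ(broken) = 6×423 + 2×347 + 3×D = 3232 + 3D
Σ(formed) = 4×777 + 6×445 = 5778
ΔH = Σ(broken) − Σ(formed) = (3232 + 3D) − (5778) = −2546 + 3D
Setting this equal to −1013 kJ gives 3D = 1533, so D = 511 kJ/mol.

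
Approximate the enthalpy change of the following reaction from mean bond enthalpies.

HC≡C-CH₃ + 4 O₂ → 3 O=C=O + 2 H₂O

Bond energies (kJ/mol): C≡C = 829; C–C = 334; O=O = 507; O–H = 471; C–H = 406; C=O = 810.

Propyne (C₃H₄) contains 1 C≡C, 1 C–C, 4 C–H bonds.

ΔH ≈ −1929 kJ

Bonds broken (reactants):
  C≡C: 1 × 829 = 829
  C–C: 1 × 334 = 334
  C–H: 4 × 406 = 1624
  O=O: 4 × 507 = 2028
  Σ(broken) = 4815 kJ
Bonds formed (products):
  C=O: 6 × 810 = 4860
  O–H: 4 × 471 = 1884
  Σ(formed) = 6744 kJ
ΔH = Σ(broken) − Σ(formed) = 4815 − 6744 = −1929 kJ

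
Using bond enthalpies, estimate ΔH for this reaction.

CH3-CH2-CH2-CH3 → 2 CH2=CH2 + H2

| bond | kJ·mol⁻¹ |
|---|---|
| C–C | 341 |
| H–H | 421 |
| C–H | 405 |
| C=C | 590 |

Bonds broken (reactants):
  C–C: 3 × 341 = 1023
  C–H: 10 × 405 = 4050
  Σ(broken) = 5073 kJ
Bonds formed (products):
  C–H: 8 × 405 = 3240
  C=C: 2 × 590 = 1180
  H–H: 1 × 421 = 421
  Σ(formed) = 4841 kJ
ΔH = Σ(broken) − Σ(formed) = 5073 − 4841 = +232 kJ

ΔH ≈ +232 kJ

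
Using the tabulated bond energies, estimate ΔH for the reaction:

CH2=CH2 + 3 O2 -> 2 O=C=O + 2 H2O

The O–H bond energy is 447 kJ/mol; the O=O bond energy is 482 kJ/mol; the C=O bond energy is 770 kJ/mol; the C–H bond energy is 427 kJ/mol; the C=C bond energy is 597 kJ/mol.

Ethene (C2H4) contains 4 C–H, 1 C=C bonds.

Bonds broken (reactants):
  C–H: 4 × 427 = 1708
  C=C: 1 × 597 = 597
  O=O: 3 × 482 = 1446
  Σ(broken) = 3751 kJ
Bonds formed (products):
  C=O: 4 × 770 = 3080
  O–H: 4 × 447 = 1788
  Σ(formed) = 4868 kJ
ΔH = Σ(broken) − Σ(formed) = 3751 − 4868 = −1117 kJ

ΔH ≈ −1117 kJ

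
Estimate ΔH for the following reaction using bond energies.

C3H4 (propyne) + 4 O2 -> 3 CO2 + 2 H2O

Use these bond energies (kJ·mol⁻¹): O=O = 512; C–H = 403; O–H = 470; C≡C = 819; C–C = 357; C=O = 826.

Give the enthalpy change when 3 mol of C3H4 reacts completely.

Bonds broken (reactants):
  C≡C: 1 × 819 = 819
  C–C: 1 × 357 = 357
  C–H: 4 × 403 = 1612
  O=O: 4 × 512 = 2048
  Σ(broken) = 4836 kJ
Bonds formed (products):
  C=O: 6 × 826 = 4956
  O–H: 4 × 470 = 1880
  Σ(formed) = 6836 kJ
ΔH = Σ(broken) − Σ(formed) = 4836 − 6836 = −2000 kJ
For 3× the reaction as written: 3 × (−2000) = −6000 kJ

ΔH = −6000 kJ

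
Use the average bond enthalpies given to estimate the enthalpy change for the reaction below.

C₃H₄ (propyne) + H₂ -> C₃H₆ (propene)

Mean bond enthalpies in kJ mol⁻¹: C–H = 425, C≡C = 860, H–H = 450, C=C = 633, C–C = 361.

ΔH ≈ −173 kJ

Bonds broken (reactants):
  C≡C: 1 × 860 = 860
  C–C: 1 × 361 = 361
  C–H: 4 × 425 = 1700
  H–H: 1 × 450 = 450
  Σ(broken) = 3371 kJ
Bonds formed (products):
  C–C: 1 × 361 = 361
  C–H: 6 × 425 = 2550
  C=C: 1 × 633 = 633
  Σ(formed) = 3544 kJ
ΔH = Σ(broken) − Σ(formed) = 3371 − 3544 = −173 kJ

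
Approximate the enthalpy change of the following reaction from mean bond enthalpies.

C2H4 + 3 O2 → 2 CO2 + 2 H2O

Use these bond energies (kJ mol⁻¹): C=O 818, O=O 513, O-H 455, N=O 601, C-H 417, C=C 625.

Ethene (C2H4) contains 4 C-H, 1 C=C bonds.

Bonds broken (reactants):
  C-H: 4 × 417 = 1668
  C=C: 1 × 625 = 625
  O=O: 3 × 513 = 1539
  Σ(broken) = 3832 kJ
Bonds formed (products):
  C=O: 4 × 818 = 3272
  O-H: 4 × 455 = 1820
  Σ(formed) = 5092 kJ
ΔH = Σ(broken) − Σ(formed) = 3832 − 5092 = −1260 kJ

ΔH ≈ −1260 kJ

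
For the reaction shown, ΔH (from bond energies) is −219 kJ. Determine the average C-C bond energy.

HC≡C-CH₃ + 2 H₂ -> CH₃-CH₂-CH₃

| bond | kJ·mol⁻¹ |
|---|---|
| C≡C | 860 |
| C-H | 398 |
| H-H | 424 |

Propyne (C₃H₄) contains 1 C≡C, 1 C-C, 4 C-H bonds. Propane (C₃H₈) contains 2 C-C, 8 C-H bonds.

Let D be the C-C bond energy.
Σ(broken) = 1×860 + 1×D + 4×398 + 2×424 = 3300 + D
Σ(formed) = 2×D + 8×398 = 3184 + 2D
ΔH = Σ(broken) − Σ(formed) = (3300 + D) − (3184 + 2D) = +116 − D
Setting this equal to −219 kJ gives D = 335 kJ/mol.

D(C-C) ≈ 335 kJ/mol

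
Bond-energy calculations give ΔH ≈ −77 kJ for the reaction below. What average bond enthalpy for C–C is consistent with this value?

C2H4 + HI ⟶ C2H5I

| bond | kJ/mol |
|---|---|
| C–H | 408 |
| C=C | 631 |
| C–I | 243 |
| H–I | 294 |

Let D be the C–C bond energy.
Σ(broken) = 4×408 + 1×631 + 1×294 = 2557
Σ(formed) = 1×D + 5×408 + 1×243 = 2283 + D
ΔH = Σ(broken) − Σ(formed) = (2557) − (2283 + D) = +274 − D
Setting this equal to −77 kJ gives D = 351 kJ/mol.

D(C–C) ≈ 351 kJ/mol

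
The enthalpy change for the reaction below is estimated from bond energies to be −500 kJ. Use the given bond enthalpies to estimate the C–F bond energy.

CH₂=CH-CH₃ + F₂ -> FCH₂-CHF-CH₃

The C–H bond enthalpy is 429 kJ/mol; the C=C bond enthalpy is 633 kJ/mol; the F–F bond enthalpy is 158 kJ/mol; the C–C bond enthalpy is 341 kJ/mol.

Let D be the C–F bond energy.
Σ(broken) = 1×341 + 6×429 + 1×633 + 1×158 = 3706
Σ(formed) = 2×341 + 2×D + 6×429 = 3256 + 2D
ΔH = Σ(broken) − Σ(formed) = (3706) − (3256 + 2D) = +450 − 2D
Setting this equal to −500 kJ gives 2D = 950, so D = 475 kJ/mol.

D(C–F) ≈ 475 kJ/mol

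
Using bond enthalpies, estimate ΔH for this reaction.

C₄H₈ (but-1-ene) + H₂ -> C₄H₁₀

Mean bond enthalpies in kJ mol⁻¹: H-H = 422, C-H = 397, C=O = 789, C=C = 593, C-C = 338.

Bonds broken (reactants):
  C-C: 2 × 338 = 676
  C-H: 8 × 397 = 3176
  C=C: 1 × 593 = 593
  H-H: 1 × 422 = 422
  Σ(broken) = 4867 kJ
Bonds formed (products):
  C-C: 3 × 338 = 1014
  C-H: 10 × 397 = 3970
  Σ(formed) = 4984 kJ
ΔH = Σ(broken) − Σ(formed) = 4867 − 4984 = −117 kJ

ΔH ≈ −117 kJ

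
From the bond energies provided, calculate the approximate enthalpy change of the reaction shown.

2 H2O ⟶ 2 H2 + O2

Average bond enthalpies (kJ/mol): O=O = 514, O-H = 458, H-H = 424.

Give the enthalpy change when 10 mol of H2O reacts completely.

ΔH = +2350 kJ

Bonds broken (reactants):
  O-H: 4 × 458 = 1832
  Σ(broken) = 1832 kJ
Bonds formed (products):
  H-H: 2 × 424 = 848
  O=O: 1 × 514 = 514
  Σ(formed) = 1362 kJ
ΔH = Σ(broken) − Σ(formed) = 1832 − 1362 = +470 kJ
For 5× the reaction as written: 5 × (+470) = +2350 kJ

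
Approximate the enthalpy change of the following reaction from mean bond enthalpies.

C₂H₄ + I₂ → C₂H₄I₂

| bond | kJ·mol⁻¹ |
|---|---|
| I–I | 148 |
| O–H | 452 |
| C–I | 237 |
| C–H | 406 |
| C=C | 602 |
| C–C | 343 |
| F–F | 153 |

ΔH ≈ −67 kJ

Bonds broken (reactants):
  C–H: 4 × 406 = 1624
  C=C: 1 × 602 = 602
  I–I: 1 × 148 = 148
  Σ(broken) = 2374 kJ
Bonds formed (products):
  C–C: 1 × 343 = 343
  C–H: 4 × 406 = 1624
  C–I: 2 × 237 = 474
  Σ(formed) = 2441 kJ
ΔH = Σ(broken) − Σ(formed) = 2374 − 2441 = −67 kJ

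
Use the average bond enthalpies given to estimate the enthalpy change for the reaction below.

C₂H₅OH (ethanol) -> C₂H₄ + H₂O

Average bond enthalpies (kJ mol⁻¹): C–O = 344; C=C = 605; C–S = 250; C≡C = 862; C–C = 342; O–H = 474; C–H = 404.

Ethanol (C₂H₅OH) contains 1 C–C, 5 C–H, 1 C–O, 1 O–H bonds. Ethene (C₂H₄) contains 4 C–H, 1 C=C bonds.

ΔH ≈ +11 kJ

Bonds broken (reactants):
  C–C: 1 × 342 = 342
  C–H: 5 × 404 = 2020
  C–O: 1 × 344 = 344
  O–H: 1 × 474 = 474
  Σ(broken) = 3180 kJ
Bonds formed (products):
  C–H: 4 × 404 = 1616
  C=C: 1 × 605 = 605
  O–H: 2 × 474 = 948
  Σ(formed) = 3169 kJ
ΔH = Σ(broken) − Σ(formed) = 3180 − 3169 = +11 kJ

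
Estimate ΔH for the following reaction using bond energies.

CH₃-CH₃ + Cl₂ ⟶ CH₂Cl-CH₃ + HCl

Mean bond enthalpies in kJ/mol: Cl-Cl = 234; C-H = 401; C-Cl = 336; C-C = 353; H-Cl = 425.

Bonds broken (reactants):
  C-C: 1 × 353 = 353
  C-H: 6 × 401 = 2406
  Cl-Cl: 1 × 234 = 234
  Σ(broken) = 2993 kJ
Bonds formed (products):
  C-C: 1 × 353 = 353
  C-Cl: 1 × 336 = 336
  C-H: 5 × 401 = 2005
  H-Cl: 1 × 425 = 425
  Σ(formed) = 3119 kJ
ΔH = Σ(broken) − Σ(formed) = 2993 − 3119 = −126 kJ

ΔH ≈ −126 kJ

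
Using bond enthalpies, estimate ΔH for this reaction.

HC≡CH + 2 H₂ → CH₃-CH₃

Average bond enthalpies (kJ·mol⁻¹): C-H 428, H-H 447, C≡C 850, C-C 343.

ΔH ≈ −311 kJ

Bonds broken (reactants):
  C≡C: 1 × 850 = 850
  C-H: 2 × 428 = 856
  H-H: 2 × 447 = 894
  Σ(broken) = 2600 kJ
Bonds formed (products):
  C-C: 1 × 343 = 343
  C-H: 6 × 428 = 2568
  Σ(formed) = 2911 kJ
ΔH = Σ(broken) − Σ(formed) = 2600 − 2911 = −311 kJ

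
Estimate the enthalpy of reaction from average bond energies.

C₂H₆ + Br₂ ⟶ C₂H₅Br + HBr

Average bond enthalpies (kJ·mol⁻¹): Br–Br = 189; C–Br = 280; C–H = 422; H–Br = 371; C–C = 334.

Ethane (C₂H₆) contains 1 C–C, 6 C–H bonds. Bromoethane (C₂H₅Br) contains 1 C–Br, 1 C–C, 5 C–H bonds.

Bonds broken (reactants):
  Br–Br: 1 × 189 = 189
  C–C: 1 × 334 = 334
  C–H: 6 × 422 = 2532
  Σ(broken) = 3055 kJ
Bonds formed (products):
  C–Br: 1 × 280 = 280
  C–C: 1 × 334 = 334
  C–H: 5 × 422 = 2110
  H–Br: 1 × 371 = 371
  Σ(formed) = 3095 kJ
ΔH = Σ(broken) − Σ(formed) = 3055 − 3095 = −40 kJ

ΔH ≈ −40 kJ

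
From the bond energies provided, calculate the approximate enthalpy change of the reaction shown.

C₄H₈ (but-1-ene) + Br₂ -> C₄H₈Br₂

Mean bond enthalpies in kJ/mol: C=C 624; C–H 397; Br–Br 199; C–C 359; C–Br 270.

ΔH ≈ −76 kJ

Bonds broken (reactants):
  Br–Br: 1 × 199 = 199
  C–C: 2 × 359 = 718
  C–H: 8 × 397 = 3176
  C=C: 1 × 624 = 624
  Σ(broken) = 4717 kJ
Bonds formed (products):
  C–Br: 2 × 270 = 540
  C–C: 3 × 359 = 1077
  C–H: 8 × 397 = 3176
  Σ(formed) = 4793 kJ
ΔH = Σ(broken) − Σ(formed) = 4717 − 4793 = −76 kJ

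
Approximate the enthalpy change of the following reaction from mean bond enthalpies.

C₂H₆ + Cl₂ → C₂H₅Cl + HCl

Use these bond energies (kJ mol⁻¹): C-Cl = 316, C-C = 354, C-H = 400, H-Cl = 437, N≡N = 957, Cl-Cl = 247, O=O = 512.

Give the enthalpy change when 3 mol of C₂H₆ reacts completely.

Bonds broken (reactants):
  C-C: 1 × 354 = 354
  C-H: 6 × 400 = 2400
  Cl-Cl: 1 × 247 = 247
  Σ(broken) = 3001 kJ
Bonds formed (products):
  C-C: 1 × 354 = 354
  C-Cl: 1 × 316 = 316
  C-H: 5 × 400 = 2000
  H-Cl: 1 × 437 = 437
  Σ(formed) = 3107 kJ
ΔH = Σ(broken) − Σ(formed) = 3001 − 3107 = −106 kJ
For 3× the reaction as written: 3 × (−106) = −318 kJ

ΔH = −318 kJ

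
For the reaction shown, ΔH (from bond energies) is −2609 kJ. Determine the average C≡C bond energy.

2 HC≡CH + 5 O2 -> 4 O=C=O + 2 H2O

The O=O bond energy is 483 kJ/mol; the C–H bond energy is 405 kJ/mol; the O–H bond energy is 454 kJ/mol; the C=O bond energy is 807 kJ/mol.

D(C≡C) ≈ 814 kJ/mol

Let D be the C≡C bond energy.
Σ(broken) = 2×D + 4×405 + 5×483 = 4035 + 2D
Σ(formed) = 8×807 + 4×454 = 8272
ΔH = Σ(broken) − Σ(formed) = (4035 + 2D) − (8272) = −4237 + 2D
Setting this equal to −2609 kJ gives 2D = 1628, so D = 814 kJ/mol.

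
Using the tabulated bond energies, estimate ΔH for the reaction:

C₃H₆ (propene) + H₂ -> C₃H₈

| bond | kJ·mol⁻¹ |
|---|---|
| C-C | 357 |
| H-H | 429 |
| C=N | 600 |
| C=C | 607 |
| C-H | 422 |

ΔH ≈ −165 kJ

Bonds broken (reactants):
  C-C: 1 × 357 = 357
  C-H: 6 × 422 = 2532
  C=C: 1 × 607 = 607
  H-H: 1 × 429 = 429
  Σ(broken) = 3925 kJ
Bonds formed (products):
  C-C: 2 × 357 = 714
  C-H: 8 × 422 = 3376
  Σ(formed) = 4090 kJ
ΔH = Σ(broken) − Σ(formed) = 3925 − 4090 = −165 kJ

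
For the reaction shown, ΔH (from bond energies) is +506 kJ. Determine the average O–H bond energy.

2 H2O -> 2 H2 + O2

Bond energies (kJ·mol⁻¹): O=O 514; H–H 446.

Let D be the O–H bond energy.
Σ(broken) = 4×D = 4D
Σ(formed) = 2×446 + 1×514 = 1406
ΔH = Σ(broken) − Σ(formed) = (4D) − (1406) = −1406 + 4D
Setting this equal to +506 kJ gives 4D = 1912, so D = 478 kJ/mol.

D(O–H) ≈ 478 kJ/mol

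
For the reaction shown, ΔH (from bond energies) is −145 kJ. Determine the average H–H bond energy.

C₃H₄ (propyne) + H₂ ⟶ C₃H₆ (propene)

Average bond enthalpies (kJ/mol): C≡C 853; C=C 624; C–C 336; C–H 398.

D(H–H) ≈ 422 kJ/mol

Let D be the H–H bond energy.
Σ(broken) = 1×853 + 1×336 + 4×398 + 1×D = 2781 + D
Σ(formed) = 1×336 + 6×398 + 1×624 = 3348
ΔH = Σ(broken) − Σ(formed) = (2781 + D) − (3348) = −567 + D
Setting this equal to −145 kJ gives D = 422 kJ/mol.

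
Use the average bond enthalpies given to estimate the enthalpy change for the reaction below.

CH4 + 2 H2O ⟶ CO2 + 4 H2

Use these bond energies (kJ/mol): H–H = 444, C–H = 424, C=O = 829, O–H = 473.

ΔH ≈ +154 kJ

Bonds broken (reactants):
  C–H: 4 × 424 = 1696
  O–H: 4 × 473 = 1892
  Σ(broken) = 3588 kJ
Bonds formed (products):
  C=O: 2 × 829 = 1658
  H–H: 4 × 444 = 1776
  Σ(formed) = 3434 kJ
ΔH = Σ(broken) − Σ(formed) = 3588 − 3434 = +154 kJ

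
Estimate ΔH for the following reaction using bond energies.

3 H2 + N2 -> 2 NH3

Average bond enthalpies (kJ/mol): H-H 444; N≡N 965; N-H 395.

ΔH ≈ −73 kJ

Bonds broken (reactants):
  H-H: 3 × 444 = 1332
  N≡N: 1 × 965 = 965
  Σ(broken) = 2297 kJ
Bonds formed (products):
  N-H: 6 × 395 = 2370
  Σ(formed) = 2370 kJ
ΔH = Σ(broken) − Σ(formed) = 2297 − 2370 = −73 kJ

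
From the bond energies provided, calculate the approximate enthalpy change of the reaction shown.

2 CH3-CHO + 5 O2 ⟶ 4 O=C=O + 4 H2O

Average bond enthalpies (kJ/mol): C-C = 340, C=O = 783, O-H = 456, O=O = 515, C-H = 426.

Bonds broken (reactants):
  C-C: 2 × 340 = 680
  C-H: 8 × 426 = 3408
  C=O: 2 × 783 = 1566
  O=O: 5 × 515 = 2575
  Σ(broken) = 8229 kJ
Bonds formed (products):
  C=O: 8 × 783 = 6264
  O-H: 8 × 456 = 3648
  Σ(formed) = 9912 kJ
ΔH = Σ(broken) − Σ(formed) = 8229 − 9912 = −1683 kJ

ΔH ≈ −1683 kJ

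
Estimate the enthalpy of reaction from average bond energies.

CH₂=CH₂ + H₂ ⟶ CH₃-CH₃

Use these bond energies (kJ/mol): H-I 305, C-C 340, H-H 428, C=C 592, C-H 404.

Bonds broken (reactants):
  C-H: 4 × 404 = 1616
  C=C: 1 × 592 = 592
  H-H: 1 × 428 = 428
  Σ(broken) = 2636 kJ
Bonds formed (products):
  C-C: 1 × 340 = 340
  C-H: 6 × 404 = 2424
  Σ(formed) = 2764 kJ
ΔH = Σ(broken) − Σ(formed) = 2636 − 2764 = −128 kJ

ΔH ≈ −128 kJ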